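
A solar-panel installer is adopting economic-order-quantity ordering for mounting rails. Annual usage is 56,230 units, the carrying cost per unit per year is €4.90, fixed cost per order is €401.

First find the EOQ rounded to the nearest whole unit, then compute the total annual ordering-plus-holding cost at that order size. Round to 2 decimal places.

EOQ = √(2DS/H) = √(2 × 56,230 × 401 / 4.9)
    = √(9,203,359.18) ≈ 3,033.70 → Q = 3,034 units
Orders/yr = 56,230/3,034 = 18.533; ordering cost = 18.533 × €401 = €7,431.85
Average inventory = 3,034/2 = 1517; holding cost = 1517 × €4.9 = €7,433.30
Total = €7,431.85 + €7,433.30 = €14,865.15

€14,865.15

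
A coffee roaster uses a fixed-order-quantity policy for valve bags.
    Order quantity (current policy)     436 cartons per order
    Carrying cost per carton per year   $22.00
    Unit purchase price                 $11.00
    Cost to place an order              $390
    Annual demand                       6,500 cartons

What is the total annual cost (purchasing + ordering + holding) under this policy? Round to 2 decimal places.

Orders/yr = 6,500/436 = 14.908; ordering cost = 14.908 × $390 = $5,814.22
Average inventory = 436/2 = 218; holding cost = 218 × $22 = $4,796.00
Purchase cost = D·C = 6,500 × 11 = $71,500.00
Total = $5,814.22 + $4,796.00 + $71,500.00 = $82,110.22

$82,110.22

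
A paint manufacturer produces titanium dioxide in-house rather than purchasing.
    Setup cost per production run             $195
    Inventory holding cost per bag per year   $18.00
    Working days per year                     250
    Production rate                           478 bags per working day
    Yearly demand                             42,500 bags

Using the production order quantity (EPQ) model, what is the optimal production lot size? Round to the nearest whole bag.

1,195 bags

d = 42,500/250 = 170.0000 bags/day;  effective holding cost H(1 − d/p) = 18·(1 − 170.0000/478) = 11.59833
Q* = √(2DS / H_eff) = √(2·42,500·195 / 11.59833) ≈ 1,195.44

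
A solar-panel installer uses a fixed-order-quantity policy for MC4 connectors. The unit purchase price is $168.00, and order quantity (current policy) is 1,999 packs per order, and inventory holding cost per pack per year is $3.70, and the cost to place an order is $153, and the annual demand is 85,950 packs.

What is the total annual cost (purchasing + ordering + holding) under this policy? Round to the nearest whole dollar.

$14,449,877

Orders/yr = 85,950/1,999 = 42.996; ordering cost = 42.996 × $153 = $6,578.46
Average inventory = 1,999/2 = 999.5; holding cost = 999.5 × $3.7 = $3,698.15
Purchase cost = D·C = 85,950 × 168 = $14,439,600.00
Total = $6,578.46 + $3,698.15 + $14,439,600.00 = $14,449,876.61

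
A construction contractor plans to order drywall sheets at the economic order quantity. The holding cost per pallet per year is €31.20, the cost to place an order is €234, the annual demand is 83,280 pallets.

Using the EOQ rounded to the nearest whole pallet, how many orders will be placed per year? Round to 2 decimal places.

EOQ = √(2DS/H) = √(2 × 83,280 × 234 / 31.2)
    = √(1,249,200.00) ≈ 1,117.68 → Q = 1,118
Orders per year = D/Q = 83,280 / 1,118 = 74.490

74.49 orders per year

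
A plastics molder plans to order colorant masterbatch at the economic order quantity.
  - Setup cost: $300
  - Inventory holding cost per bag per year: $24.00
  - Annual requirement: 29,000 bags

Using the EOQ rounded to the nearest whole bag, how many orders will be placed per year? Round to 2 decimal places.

34.08 orders per year

Optimal lot size Q* = (2 × 29,000 × $300 / $24)^½ ≈ 851.47 → Q = 851
N = D/Q = 29,000/851 ≈ 34.078 orders/yr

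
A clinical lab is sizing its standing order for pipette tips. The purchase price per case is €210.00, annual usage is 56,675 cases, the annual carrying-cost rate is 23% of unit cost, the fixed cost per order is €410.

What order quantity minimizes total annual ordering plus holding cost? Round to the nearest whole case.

981 cases

H = i·C = 0.23 × €210 = €48.3000 per case-year
2DS/H = 2·56,675·410/48.3 = 962,184.27
EOQ = √962,184.27 ≈ 980.91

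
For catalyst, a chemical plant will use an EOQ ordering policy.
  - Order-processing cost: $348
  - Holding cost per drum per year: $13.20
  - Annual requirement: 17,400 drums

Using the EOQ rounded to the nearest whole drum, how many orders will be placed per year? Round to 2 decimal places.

18.16 orders per year

2DS/H = 2·17,400·348/13.2 = 917,454.55
EOQ = √917,454.55 ≈ 957.84 → Q = 958
N = D/Q = 17,400/958 ≈ 18.163 orders/yr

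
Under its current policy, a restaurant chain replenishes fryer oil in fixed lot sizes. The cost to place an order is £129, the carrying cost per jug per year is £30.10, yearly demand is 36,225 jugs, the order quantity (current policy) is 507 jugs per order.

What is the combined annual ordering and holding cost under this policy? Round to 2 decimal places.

Ordering: D/Q × S = 36,225/507 × £129 = £9,217.01
Holding:  Q/2 × H = 507/2 × £30.1 = £7,630.35
Total = £9,217.01 + £7,630.35 = £16,847.36

£16,847.36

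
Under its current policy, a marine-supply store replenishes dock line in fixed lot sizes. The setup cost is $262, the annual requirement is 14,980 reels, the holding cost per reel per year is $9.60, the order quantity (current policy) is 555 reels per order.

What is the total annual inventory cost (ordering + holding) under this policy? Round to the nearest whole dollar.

$9,736

Orders/yr = 14,980/555 = 26.991; ordering cost = 26.991 × $262 = $7,071.64
Average inventory = 555/2 = 277.5; holding cost = 277.5 × $9.6 = $2,664.00
Total = $7,071.64 + $2,664.00 = $9,735.64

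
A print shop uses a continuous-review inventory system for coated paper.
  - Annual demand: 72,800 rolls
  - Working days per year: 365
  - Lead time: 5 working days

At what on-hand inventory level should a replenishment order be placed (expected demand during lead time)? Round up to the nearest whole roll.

Daily demand d = 72,800 / 365 = 199.452 rolls/day
Demand during lead time = 199.452 × 5 = 997.26
Reorder point = 997.26 → round up

998 rolls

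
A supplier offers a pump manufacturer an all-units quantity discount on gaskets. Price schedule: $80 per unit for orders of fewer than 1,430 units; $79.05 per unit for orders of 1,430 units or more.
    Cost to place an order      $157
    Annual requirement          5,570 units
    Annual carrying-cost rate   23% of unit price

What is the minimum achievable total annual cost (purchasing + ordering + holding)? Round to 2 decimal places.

H₁ = 23%×$80 = $18.4000;  H₂ = 23%×$79.05 = $18.1815
EOQ₁ = √(2×5,570×157/18.4000) = 308.31  (< 1,430, feasible at tier 1)
EOQ₂ = √(2×5,570×157/18.1815) = 310.15  (< 1,430 → use Q = 1,430 at tier-2 price)
TC(tier 1 (EOQ₁), Q≈308.3) = $451,272.85
TC(tier 2, Q≈1,430.0) = $453,919.80
Minimum at tier 1 (EOQ₁): $451,272.85

$451,272.85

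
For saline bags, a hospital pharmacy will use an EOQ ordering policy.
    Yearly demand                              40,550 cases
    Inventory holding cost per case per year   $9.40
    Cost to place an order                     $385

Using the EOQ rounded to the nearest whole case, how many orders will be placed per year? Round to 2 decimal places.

Optimal lot size Q* = (2 × 40,550 × $385 / $9.4)^½ ≈ 1,822.54 → Q = 1,823
Orders per year = D/Q = 40,550 / 1,823 = 22.244

22.24 orders per year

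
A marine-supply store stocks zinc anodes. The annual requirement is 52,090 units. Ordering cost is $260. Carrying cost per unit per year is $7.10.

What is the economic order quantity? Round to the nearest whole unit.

1,953 units

Optimal lot size Q* = (2 × 52,090 × $260 / $7.1)^½ ≈ 1,953.21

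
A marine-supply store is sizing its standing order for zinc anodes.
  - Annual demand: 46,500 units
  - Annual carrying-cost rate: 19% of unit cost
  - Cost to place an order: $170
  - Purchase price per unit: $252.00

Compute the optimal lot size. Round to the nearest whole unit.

575 units

H = i·C = 0.19 × $252 = $47.8800 per unit-year
EOQ = √(2DS/H) = √(2 × 46,500 × 170 / 47.88)
    = √(330,200.50) ≈ 574.63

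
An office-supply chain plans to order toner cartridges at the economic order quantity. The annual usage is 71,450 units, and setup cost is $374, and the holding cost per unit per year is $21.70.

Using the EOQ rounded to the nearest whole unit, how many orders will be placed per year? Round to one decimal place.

45.5 orders per year

EOQ = √(2DS/H) = √(2 × 71,450 × 374 / 21.7)
    = √(2,462,884.79) ≈ 1,569.36 → Q = 1,569
N = D/Q = 71,450/1,569 ≈ 45.539 orders/yr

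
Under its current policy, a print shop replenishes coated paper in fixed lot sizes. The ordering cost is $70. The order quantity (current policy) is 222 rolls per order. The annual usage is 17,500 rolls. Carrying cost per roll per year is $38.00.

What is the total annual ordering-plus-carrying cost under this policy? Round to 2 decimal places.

Annual ordering cost = (D/Q)·S = (17,500/222) × 70 = $5,518.02
Annual holding cost  = (Q/2)·H = (222/2) × 38 = $4,218.00
Total = $5,518.02 + $4,218.00 = $9,736.02

$9,736.02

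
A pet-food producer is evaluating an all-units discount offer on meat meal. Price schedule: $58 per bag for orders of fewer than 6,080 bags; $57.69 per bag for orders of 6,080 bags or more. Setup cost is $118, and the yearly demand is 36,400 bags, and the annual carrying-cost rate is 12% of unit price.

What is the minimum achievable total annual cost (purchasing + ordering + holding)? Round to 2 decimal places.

H₁ = 12%×$58 = $6.9600;  H₂ = 12%×$57.69 = $6.9228
EOQ₁ = √(2×36,400×118/6.9600) = 1,110.97  (< 6,080, feasible at tier 1)
EOQ₂ = √(2×36,400×118/6.9228) = 1,113.95  (< 6,080 → use Q = 6,080 at tier-2 price)
TC(tier 1 (EOQ₁), Q≈1,111.0) = $2,118,932.35
TC(tier 2, Q≈6,080.0) = $2,121,667.76
Minimum at tier 1 (EOQ₁): $2,118,932.35

$2,118,932.35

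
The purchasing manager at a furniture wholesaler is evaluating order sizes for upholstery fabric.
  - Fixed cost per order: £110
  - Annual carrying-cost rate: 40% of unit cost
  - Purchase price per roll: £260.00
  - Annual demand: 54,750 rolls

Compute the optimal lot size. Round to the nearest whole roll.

H = i·C = 0.4 × £260 = £104.0000 per roll-year
2DS/H = 2·54,750·110/104 = 115,817.31
EOQ = √115,817.31 ≈ 340.32

340 rolls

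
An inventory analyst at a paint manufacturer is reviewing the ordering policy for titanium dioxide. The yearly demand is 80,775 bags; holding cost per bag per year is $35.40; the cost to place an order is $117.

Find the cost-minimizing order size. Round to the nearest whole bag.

Q* = √(2·D·S / H) = √(2·80,775·117 / 35.4) = √533,936.4 ≈ 730.71

731 bags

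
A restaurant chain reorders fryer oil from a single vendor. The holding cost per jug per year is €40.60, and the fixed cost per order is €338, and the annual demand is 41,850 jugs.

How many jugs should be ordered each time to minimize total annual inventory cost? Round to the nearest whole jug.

835 jugs

EOQ = √(2DS/H) = √(2 × 41,850 × 338 / 40.6)
    = √(696,812.81) ≈ 834.75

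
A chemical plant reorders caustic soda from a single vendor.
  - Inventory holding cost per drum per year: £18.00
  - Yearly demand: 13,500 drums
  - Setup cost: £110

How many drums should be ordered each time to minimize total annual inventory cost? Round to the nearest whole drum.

EOQ = √(2DS/H) = √(2 × 13,500 × 110 / 18)
    = √(165,000.00) ≈ 406.20

406 drums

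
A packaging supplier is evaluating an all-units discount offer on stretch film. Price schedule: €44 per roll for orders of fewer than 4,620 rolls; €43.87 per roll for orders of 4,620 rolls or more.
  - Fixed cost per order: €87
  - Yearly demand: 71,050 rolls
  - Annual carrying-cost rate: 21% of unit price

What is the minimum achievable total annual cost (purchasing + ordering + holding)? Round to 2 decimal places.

€3,136,887.91

H₁ = 21%×€44 = €9.2400;  H₂ = 21%×€43.87 = €9.2127
EOQ₁ = √(2×71,050×87/9.2400) = 1,156.70  (< 4,620, feasible at tier 1)
EOQ₂ = √(2×71,050×87/9.2127) = 1,158.41  (< 4,620 → use Q = 4,620 at tier-2 price)
TC(tier 1 (EOQ₁), Q≈1,156.7) = €3,136,887.91
TC(tier 2, Q≈4,620.0) = €3,139,582.79
Minimum at tier 1 (EOQ₁): €3,136,887.91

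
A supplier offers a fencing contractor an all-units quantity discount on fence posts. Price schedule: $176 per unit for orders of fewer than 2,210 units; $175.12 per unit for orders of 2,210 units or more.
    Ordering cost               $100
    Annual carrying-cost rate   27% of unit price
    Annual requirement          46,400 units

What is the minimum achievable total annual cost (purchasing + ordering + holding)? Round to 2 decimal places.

H₁ = 27%×$176 = $47.5200;  H₂ = 27%×$175.12 = $47.2824
EOQ₁ = √(2×46,400×100/47.5200) = 441.91  (< 2,210, feasible at tier 1)
EOQ₂ = √(2×46,400×100/47.2824) = 443.02  (< 2,210 → use Q = 2,210 at tier-2 price)
TC(tier 1 (EOQ₁), Q≈441.9) = $8,187,399.66
TC(tier 2, Q≈2,210.0) = $8,179,914.60
Minimum at tier 2: $8,179,914.60

$8,179,914.60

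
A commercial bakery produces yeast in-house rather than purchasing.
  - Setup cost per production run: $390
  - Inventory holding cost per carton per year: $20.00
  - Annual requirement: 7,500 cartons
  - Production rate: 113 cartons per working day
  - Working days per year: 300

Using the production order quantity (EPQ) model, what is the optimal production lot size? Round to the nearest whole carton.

d = 7,500/300 = 25.0000 cartons/day;  effective holding cost H(1 − d/p) = 20·(1 − 25.0000/113) = 15.57522
Q* = √(2DS / H_eff) = √(2·7,500·390 / 15.57522) ≈ 612.86

613 cartons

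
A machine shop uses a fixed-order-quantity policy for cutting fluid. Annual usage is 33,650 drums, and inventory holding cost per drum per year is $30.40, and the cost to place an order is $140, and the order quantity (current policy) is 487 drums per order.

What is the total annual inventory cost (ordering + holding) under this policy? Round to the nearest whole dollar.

Orders/yr = 33,650/487 = 69.097; ordering cost = 69.097 × $140 = $9,673.51
Average inventory = 487/2 = 243.5; holding cost = 243.5 × $30.4 = $7,402.40
Total = $9,673.51 + $7,402.40 = $17,075.91

$17,076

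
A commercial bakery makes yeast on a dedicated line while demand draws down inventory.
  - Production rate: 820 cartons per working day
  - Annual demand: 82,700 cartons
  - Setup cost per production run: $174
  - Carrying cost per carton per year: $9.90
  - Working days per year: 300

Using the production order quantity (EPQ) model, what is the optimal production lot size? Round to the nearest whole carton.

Daily demand d = 82,700/300 = 275.667; p = 820; 1 − d/p = 0.66382
EPQ = √(2DS / (H(1 − d/p)))
    = √(2 × 82,700 × 174 / (9.9 × 0.66382)) ≈ 2,092.66

2,093 cartons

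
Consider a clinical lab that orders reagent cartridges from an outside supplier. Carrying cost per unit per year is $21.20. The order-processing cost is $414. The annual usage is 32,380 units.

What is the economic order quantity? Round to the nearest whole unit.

EOQ = √(2DS/H) = √(2 × 32,380 × 414 / 21.2)
    = √(1,264,652.83) ≈ 1,124.57

1,125 units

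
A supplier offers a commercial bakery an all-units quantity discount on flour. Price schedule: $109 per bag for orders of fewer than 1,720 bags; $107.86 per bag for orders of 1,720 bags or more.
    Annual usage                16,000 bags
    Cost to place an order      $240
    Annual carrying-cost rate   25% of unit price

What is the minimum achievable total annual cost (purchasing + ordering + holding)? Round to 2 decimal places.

$1,751,182.46

H₁ = 25%×$109 = $27.2500;  H₂ = 25%×$107.86 = $26.9650
EOQ₁ = √(2×16,000×240/27.2500) = 530.88  (< 1,720, feasible at tier 1)
EOQ₂ = √(2×16,000×240/26.9650) = 533.68  (< 1,720 → use Q = 1,720 at tier-2 price)
TC(tier 1 (EOQ₁), Q≈530.9) = $1,758,466.51
TC(tier 2, Q≈1,720.0) = $1,751,182.46
Minimum at tier 2: $1,751,182.46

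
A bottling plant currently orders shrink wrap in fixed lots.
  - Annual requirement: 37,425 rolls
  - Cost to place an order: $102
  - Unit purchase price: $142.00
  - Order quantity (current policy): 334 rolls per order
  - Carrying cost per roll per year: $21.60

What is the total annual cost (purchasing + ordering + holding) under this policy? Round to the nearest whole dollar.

$5,329,386

Annual ordering cost = (D/Q)·S = (37,425/334) × 102 = $11,429.19
Annual holding cost  = (Q/2)·H = (334/2) × 21.6 = $3,607.20
Purchase cost = D·C = 37,425 × 142 = $5,314,350.00
Total = $11,429.19 + $3,607.20 + $5,314,350.00 = $5,329,386.39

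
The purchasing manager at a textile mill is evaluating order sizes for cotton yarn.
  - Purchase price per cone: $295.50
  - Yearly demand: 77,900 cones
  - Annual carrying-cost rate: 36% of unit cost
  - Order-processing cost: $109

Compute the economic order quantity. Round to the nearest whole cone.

Carrying cost H = $295.5 × 36% = $106.3800/cone/yr
Q* = √(2·D·S / H) = √(2·77,900·109 / 106.38) = √159,637.1 ≈ 399.55

400 cones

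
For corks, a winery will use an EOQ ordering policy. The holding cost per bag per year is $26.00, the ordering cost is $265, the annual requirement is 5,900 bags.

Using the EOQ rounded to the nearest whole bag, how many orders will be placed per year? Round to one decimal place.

2DS/H = 2·5,900·265/26 = 120,269.23
EOQ = √120,269.23 ≈ 346.80 → Q = 347
Orders per year = D/Q = 5,900 / 347 = 17.003

17.0 orders per year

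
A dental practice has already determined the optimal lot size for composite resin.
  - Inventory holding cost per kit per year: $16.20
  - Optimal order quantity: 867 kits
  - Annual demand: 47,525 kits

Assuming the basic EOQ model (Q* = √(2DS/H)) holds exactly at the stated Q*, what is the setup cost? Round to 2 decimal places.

Since Q* = (2DS/H)^½, squaring gives Q*²·H = 2DS.
S = Q²H / (2D) = 867² × 16.2 / (2 × 47,525) = 128.1153

$128.12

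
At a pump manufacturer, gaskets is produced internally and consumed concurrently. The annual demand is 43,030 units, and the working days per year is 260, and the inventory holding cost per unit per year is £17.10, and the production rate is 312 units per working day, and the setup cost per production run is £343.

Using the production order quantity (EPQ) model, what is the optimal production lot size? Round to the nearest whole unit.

1,917 units

Daily demand d = 43,030/260 = 165.500; p = 312; 1 − d/p = 0.46955
EPQ = √(2DS / (H(1 − d/p)))
    = √(2 × 43,030 × 343 / (17.1 × 0.46955)) ≈ 1,917.38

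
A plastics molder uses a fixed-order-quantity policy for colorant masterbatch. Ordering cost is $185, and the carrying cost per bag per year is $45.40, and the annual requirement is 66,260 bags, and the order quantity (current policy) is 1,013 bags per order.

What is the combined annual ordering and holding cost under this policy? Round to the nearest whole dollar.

Annual ordering cost = (D/Q)·S = (66,260/1,013) × 185 = $12,100.79
Annual holding cost  = (Q/2)·H = (1,013/2) × 45.4 = $22,995.10
Total = $12,100.79 + $22,995.10 = $35,095.89

$35,096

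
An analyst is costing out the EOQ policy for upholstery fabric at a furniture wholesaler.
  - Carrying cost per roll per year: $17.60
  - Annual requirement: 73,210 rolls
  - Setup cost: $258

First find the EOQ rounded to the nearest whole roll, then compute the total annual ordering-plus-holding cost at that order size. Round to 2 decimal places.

$25,784.96

EOQ = √(2DS/H) = √(2 × 73,210 × 258 / 17.6)
    = √(2,146,384.09) ≈ 1,465.05 → Q = 1,465 rolls
Orders/yr = 73,210/1,465 = 49.973; ordering cost = 49.973 × $258 = $12,892.96
Average inventory = 1,465/2 = 732.5; holding cost = 732.5 × $17.6 = $12,892.00
Total = $12,892.96 + $12,892.00 = $25,784.96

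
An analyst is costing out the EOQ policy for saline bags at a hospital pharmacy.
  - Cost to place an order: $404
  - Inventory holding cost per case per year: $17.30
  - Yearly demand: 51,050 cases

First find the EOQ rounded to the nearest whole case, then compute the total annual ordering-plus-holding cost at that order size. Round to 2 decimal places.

$26,713.24

2DS/H = 2·51,050·404/17.3 = 2,384,300.58
EOQ = √2,384,300.58 ≈ 1,544.12 → Q = 1,544 cases
Annual ordering cost = (D/Q)·S = (51,050/1,544) × 404 = $13,357.64
Annual holding cost  = (Q/2)·H = (1,544/2) × 17.3 = $13,355.60
Total = $13,357.64 + $13,355.60 = $26,713.24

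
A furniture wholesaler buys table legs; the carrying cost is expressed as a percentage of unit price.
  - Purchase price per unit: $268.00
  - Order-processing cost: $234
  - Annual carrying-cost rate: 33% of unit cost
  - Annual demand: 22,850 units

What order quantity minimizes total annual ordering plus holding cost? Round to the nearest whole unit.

348 units

Carrying cost H = $268 × 33% = $88.4400/unit/yr
2DS/H = 2·22,850·234/88.44 = 120,915.88
EOQ = √120,915.88 ≈ 347.73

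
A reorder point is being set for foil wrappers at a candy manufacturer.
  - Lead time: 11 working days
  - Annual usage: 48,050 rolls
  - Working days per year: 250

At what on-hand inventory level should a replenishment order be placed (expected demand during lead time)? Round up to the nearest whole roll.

2,115 rolls

Daily demand d = 48,050 / 250 = 192.200 rolls/day
Demand during lead time = 192.200 × 11 = 2,114.20
Reorder point = 2,114.20 → round up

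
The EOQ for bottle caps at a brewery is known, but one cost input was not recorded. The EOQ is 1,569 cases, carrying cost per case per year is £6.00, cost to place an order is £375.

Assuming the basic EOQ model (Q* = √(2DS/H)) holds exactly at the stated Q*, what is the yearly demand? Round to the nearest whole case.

19,694 cases per year

From Q* = √(2DS/H) ⇒ Q*² = 2DS/H.
D = Q²H / (2S) = 1,569² × 6 / (2 × 375) = 19,694.09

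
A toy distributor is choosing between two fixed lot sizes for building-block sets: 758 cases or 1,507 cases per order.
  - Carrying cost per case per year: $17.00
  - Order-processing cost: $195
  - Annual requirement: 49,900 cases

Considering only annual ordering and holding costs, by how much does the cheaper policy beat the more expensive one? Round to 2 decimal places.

$13.70

For each Q, cost = (D/Q)·S + (Q/2)·H.
TC(758) = (49,900/758)×195 + (758/2)×17 = $19,280.07
TC(1,507) = (49,900/1,507)×195 + (1,507/2)×17 = $19,266.37
|ΔTC| = |$19,280.07 − $19,266.37| = $13.70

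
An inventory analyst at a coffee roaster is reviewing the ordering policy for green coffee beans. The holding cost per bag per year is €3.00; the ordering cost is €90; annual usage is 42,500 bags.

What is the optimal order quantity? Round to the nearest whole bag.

Optimal lot size Q* = (2 × 42,500 × €90 / €3)^½ ≈ 1,596.87

1,597 bags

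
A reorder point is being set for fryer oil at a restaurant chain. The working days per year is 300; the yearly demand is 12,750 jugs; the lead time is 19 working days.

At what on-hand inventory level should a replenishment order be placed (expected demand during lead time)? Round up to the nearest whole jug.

Daily demand d = 12,750 / 300 = 42.500 jugs/day
Demand during lead time = 42.500 × 19 = 807.50
Reorder point = 807.50 → round up

808 jugs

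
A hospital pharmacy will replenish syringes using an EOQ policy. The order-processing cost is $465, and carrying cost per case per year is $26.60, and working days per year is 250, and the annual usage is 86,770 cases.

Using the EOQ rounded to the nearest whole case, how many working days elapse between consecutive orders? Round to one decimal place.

5.0 days

EOQ = √(2DS/H) = √(2 × 86,770 × 465 / 26.6)
    = √(3,033,687.97) ≈ 1,741.75 → Q = 1,742 cases
Cycle time = (working days × Q)/D = (250 × 1,742) / 86,770 = 5.019 days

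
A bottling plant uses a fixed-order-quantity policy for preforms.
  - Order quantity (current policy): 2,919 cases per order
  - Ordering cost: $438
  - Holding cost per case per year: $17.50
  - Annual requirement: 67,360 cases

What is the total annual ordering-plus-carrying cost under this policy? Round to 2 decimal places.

Ordering: D/Q × S = 67,360/2,919 × $438 = $10,107.46
Holding:  Q/2 × H = 2,919/2 × $17.5 = $25,541.25
Total = $10,107.46 + $25,541.25 = $35,648.71

$35,648.71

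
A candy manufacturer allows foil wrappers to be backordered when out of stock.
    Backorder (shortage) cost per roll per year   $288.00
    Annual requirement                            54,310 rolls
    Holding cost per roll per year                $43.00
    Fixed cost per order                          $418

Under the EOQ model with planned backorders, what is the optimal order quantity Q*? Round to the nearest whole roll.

1,102 rolls

Basic EOQ = √(2·54,310·418/43) = 1,027.564
Backorder adjustment √((H+b)/b) = √((43+288)/288) = 1.0721
Q* = 1,027.564 × 1.0721 ≈ 1,101.61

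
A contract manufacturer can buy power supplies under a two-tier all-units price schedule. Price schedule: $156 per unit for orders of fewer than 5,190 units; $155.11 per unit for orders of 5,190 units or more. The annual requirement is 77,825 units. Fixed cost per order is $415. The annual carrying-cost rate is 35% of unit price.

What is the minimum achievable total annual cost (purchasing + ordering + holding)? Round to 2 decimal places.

$12,200,087.48

H₁ = 35%×$156 = $54.6000;  H₂ = 35%×$155.11 = $54.2885
EOQ₁ = √(2×77,825×415/54.6000) = 1,087.68  (< 5,190, feasible at tier 1)
EOQ₂ = √(2×77,825×415/54.2885) = 1,090.80  (< 5,190 → use Q = 5,190 at tier-2 price)
TC(tier 1 (EOQ₁), Q≈1,087.7) = $12,200,087.48
TC(tier 2, Q≈5,190.0) = $12,218,537.41
Minimum at tier 1 (EOQ₁): $12,200,087.48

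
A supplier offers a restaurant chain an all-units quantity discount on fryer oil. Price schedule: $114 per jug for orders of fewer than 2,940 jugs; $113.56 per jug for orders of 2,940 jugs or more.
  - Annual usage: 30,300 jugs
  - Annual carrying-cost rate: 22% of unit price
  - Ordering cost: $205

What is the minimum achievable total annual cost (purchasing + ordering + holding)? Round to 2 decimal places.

H₁ = 22%×$114 = $25.0800;  H₂ = 22%×$113.56 = $24.9832
EOQ₁ = √(2×30,300×205/25.0800) = 703.80  (< 2,940, feasible at tier 1)
EOQ₂ = √(2×30,300×205/24.9832) = 705.16  (< 2,940 → use Q = 2,940 at tier-2 price)
TC(tier 1 (EOQ₁), Q≈703.8) = $3,471,851.31
TC(tier 2, Q≈2,940.0) = $3,479,706.06
Minimum at tier 1 (EOQ₁): $3,471,851.31

$3,471,851.31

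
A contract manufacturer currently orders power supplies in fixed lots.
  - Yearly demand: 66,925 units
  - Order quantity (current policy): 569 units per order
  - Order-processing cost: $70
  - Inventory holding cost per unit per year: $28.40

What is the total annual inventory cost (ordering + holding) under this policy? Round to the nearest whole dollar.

$16,313

Annual ordering cost = (D/Q)·S = (66,925/569) × 70 = $8,233.30
Annual holding cost  = (Q/2)·H = (569/2) × 28.4 = $8,079.80
Total = $8,233.30 + $8,079.80 = $16,313.10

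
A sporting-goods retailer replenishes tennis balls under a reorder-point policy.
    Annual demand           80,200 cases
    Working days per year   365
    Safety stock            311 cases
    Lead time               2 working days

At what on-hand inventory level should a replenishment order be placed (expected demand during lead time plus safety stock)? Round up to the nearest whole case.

751 cases

Daily demand d = 80,200 / 365 = 219.726 cases/day
Demand during lead time = 219.726 × 2 = 439.45
Reorder point = 439.45 + 311 = 750.45 → round up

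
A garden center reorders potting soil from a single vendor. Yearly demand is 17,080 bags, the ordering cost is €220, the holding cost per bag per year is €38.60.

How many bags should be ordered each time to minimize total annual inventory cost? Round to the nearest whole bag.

2DS/H = 2·17,080·220/38.6 = 194,694.30
EOQ = √194,694.30 ≈ 441.24

441 bags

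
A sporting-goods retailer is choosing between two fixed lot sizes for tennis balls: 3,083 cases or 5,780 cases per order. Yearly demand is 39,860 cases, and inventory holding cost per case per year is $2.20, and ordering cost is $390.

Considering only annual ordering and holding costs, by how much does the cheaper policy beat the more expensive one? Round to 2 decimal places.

$613.92

For each Q, cost = (D/Q)·S + (Q/2)·H.
TC(3,083) = (39,860/3,083)×390 + (3,083/2)×2.2 = $8,433.60
TC(5,780) = (39,860/5,780)×390 + (5,780/2)×2.2 = $9,047.52
Lots of 3,083 are cheaper by $613.92.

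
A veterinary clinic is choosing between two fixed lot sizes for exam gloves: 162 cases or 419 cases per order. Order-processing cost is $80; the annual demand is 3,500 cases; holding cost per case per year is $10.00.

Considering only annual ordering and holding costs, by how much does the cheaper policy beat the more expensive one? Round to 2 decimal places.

$224.86

For each Q, cost = (D/Q)·S + (Q/2)·H.
TC(162) = (3,500/162)×80 + (162/2)×10 = $2,538.40
TC(419) = (3,500/419)×80 + (419/2)×10 = $2,763.26
Cheaper: Q = 162.  Difference = $224.86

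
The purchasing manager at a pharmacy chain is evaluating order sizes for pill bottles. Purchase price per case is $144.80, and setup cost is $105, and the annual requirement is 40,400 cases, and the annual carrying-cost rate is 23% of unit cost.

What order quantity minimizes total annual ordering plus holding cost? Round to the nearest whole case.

505 cases

Carrying cost H = $144.8 × 23% = $33.3040/case/yr
Q* = √(2·D·S / H) = √(2·40,400·105 / 33.304) = √254,744.2 ≈ 504.72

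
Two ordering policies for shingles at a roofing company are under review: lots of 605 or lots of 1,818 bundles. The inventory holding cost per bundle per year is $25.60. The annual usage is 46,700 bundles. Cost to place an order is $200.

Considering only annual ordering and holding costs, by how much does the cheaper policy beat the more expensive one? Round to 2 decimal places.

For each Q, cost = (D/Q)·S + (Q/2)·H.
TC(605) = (46,700/605)×200 + (605/2)×25.6 = $23,182.02
TC(1,818) = (46,700/1,818)×200 + (1,818/2)×25.6 = $28,407.91
|ΔTC| = |$23,182.02 − $28,407.91| = $5,225.90

$5,225.90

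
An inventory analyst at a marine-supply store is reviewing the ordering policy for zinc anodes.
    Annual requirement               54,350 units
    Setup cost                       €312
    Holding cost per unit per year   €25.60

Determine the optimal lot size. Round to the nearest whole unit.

2DS/H = 2·54,350·312/25.6 = 1,324,781.25
EOQ = √1,324,781.25 ≈ 1,150.99

1,151 units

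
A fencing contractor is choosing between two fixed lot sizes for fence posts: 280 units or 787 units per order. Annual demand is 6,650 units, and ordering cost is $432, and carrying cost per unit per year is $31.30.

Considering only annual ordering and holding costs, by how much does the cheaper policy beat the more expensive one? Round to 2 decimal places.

$1,324.87

Annual cost at Q: ordering D·S/Q plus holding Q·H/2.
TC(280) = (6,650/280)×432 + (280/2)×31.3 = $14,642.00
TC(787) = (6,650/787)×432 + (787/2)×31.3 = $15,966.87
Lots of 280 are cheaper by $1,324.87.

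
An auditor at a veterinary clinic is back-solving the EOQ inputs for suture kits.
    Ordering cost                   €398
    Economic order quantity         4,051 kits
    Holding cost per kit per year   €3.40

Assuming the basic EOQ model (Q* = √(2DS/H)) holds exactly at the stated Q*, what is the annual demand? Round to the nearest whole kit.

70,096 kits per year

From Q* = √(2DS/H) ⇒ Q*² = 2DS/H.
D = Q²H / (2S) = 4,051² × 3.4 / (2 × 398) = 70,095.53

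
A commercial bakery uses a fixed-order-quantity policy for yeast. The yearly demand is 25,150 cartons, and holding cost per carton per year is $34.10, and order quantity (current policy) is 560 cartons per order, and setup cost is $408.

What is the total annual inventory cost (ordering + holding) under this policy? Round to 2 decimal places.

$27,871.57

Orders/yr = 25,150/560 = 44.911; ordering cost = 44.911 × $408 = $18,323.57
Average inventory = 560/2 = 280; holding cost = 280 × $34.1 = $9,548.00
Total = $18,323.57 + $9,548.00 = $27,871.57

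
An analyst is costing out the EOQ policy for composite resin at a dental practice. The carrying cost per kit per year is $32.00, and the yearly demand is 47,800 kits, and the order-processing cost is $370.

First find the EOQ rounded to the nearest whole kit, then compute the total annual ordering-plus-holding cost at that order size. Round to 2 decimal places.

2DS/H = 2·47,800·370/32 = 1,105,375.00
EOQ = √1,105,375.00 ≈ 1,051.37 → Q = 1,051 kits
Annual ordering cost = (D/Q)·S = (47,800/1,051) × 370 = $16,827.78
Annual holding cost  = (Q/2)·H = (1,051/2) × 32 = $16,816.00
Total = $16,827.78 + $16,816.00 = $33,643.78

$33,643.78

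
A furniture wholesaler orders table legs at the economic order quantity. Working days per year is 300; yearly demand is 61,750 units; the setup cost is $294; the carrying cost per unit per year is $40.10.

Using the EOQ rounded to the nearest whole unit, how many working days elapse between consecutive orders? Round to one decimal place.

Optimal lot size Q* = (2 × 61,750 × $294 / $40.1)^½ ≈ 951.56 → Q = 952 units
Cycle time = (working days × Q)/D = (300 × 952) / 61,750 = 4.625 days

4.6 days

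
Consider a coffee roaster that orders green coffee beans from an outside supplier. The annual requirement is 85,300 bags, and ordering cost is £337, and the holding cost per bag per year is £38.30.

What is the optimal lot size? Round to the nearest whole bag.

2DS/H = 2·85,300·337/38.3 = 1,501,101.83
EOQ = √1,501,101.83 ≈ 1,225.19

1,225 bags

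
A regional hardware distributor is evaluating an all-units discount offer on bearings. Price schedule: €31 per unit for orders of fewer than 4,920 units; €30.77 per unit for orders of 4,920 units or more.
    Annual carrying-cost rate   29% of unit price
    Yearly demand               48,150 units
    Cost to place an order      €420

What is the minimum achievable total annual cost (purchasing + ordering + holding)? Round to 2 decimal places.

€1,507,637.18

H₁ = 29%×€31 = €8.9900;  H₂ = 29%×€30.77 = €8.9233
EOQ₁ = √(2×48,150×420/8.9900) = 2,121.08  (< 4,920, feasible at tier 1)
EOQ₂ = √(2×48,150×420/8.9233) = 2,129.00  (< 4,920 → use Q = 4,920 at tier-2 price)
TC(tier 1 (EOQ₁), Q≈2,121.1) = €1,511,718.55
TC(tier 2, Q≈4,920.0) = €1,507,637.18
Minimum at tier 2: €1,507,637.18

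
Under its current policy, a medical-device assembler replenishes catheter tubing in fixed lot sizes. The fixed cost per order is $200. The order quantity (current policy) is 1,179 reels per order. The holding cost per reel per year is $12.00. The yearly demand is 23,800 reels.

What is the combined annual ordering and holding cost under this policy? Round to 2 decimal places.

Ordering: D/Q × S = 23,800/1,179 × $200 = $4,037.32
Holding:  Q/2 × H = 1,179/2 × $12 = $7,074.00
Total = $4,037.32 + $7,074.00 = $11,111.32

$11,111.32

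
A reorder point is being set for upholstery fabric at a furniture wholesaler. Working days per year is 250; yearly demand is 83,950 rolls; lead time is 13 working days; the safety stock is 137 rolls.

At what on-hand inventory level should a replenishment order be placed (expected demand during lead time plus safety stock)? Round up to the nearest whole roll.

4,503 rolls

Daily demand d = 83,950 / 250 = 335.800 rolls/day
Demand during lead time = 335.800 × 13 = 4,365.40
Reorder point = 4,365.40 + 137 = 4,502.40 → round up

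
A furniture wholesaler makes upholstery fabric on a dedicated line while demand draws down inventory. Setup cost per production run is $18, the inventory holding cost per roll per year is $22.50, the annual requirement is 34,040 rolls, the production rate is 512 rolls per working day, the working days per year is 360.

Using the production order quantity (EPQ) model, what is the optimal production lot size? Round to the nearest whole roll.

Daily demand d = 34,040/360 = 94.556; p = 512; 1 − d/p = 0.81532
EPQ = √(2DS / (H(1 − d/p)))
    = √(2 × 34,040 × 18 / (22.5 × 0.81532)) ≈ 258.46

258 rolls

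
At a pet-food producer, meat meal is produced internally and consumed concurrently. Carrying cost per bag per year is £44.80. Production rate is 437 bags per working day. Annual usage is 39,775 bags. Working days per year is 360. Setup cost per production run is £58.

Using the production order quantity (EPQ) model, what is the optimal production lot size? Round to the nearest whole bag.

Daily demand d = 39,775/360 = 110.486; p = 437; 1 − d/p = 0.74717
EPQ = √(2DS / (H(1 − d/p)))
    = √(2 × 39,775 × 58 / (44.8 × 0.74717)) ≈ 371.27

371 bags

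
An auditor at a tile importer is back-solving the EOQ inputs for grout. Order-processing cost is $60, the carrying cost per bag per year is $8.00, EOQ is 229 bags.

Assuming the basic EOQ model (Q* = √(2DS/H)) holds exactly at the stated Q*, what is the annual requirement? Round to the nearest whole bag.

3,496 bags per year

From Q* = √(2DS/H) ⇒ Q*² = 2DS/H.
D = Q²H / (2S) = 229² × 8 / (2 × 60) = 3,496.07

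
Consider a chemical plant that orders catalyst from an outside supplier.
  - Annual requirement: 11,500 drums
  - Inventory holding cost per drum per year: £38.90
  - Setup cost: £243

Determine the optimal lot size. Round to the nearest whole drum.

379 drums

2DS/H = 2·11,500·243/38.9 = 143,676.09
EOQ = √143,676.09 ≈ 379.05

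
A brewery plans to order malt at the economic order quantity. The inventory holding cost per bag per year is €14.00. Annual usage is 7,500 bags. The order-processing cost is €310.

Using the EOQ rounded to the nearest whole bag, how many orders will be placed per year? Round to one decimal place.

13.0 orders per year

Optimal lot size Q* = (2 × 7,500 × €310 / €14)^½ ≈ 576.32 → Q = 576
N = D/Q = 7,500/576 ≈ 13.021 orders/yr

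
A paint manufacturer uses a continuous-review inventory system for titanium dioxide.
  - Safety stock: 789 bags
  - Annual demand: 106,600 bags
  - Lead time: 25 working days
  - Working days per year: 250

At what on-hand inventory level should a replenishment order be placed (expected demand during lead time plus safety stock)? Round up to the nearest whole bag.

11,449 bags

Daily demand d = 106,600 / 250 = 426.400 bags/day
Demand during lead time = 426.400 × 25 = 10,660.00
Reorder point = 10,660.00 + 789 = 11,449.00 → round up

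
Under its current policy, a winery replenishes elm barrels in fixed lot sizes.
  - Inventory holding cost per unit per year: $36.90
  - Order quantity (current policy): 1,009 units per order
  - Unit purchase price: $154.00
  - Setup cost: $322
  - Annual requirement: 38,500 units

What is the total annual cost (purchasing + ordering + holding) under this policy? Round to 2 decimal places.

$5,959,902.47

Orders/yr = 38,500/1,009 = 38.157; ordering cost = 38.157 × $322 = $12,286.42
Average inventory = 1,009/2 = 504.5; holding cost = 504.5 × $36.9 = $18,616.05
Purchase cost = D·C = 38,500 × 154 = $5,929,000.00
Total = $12,286.42 + $18,616.05 + $5,929,000.00 = $5,959,902.47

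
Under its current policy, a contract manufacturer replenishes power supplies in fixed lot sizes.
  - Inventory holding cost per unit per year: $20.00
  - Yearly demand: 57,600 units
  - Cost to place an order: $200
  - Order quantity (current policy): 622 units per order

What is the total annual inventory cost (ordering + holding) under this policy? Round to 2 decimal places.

Orders/yr = 57,600/622 = 92.605; ordering cost = 92.605 × $200 = $18,520.90
Average inventory = 622/2 = 311; holding cost = 311 × $20 = $6,220.00
Total = $18,520.90 + $6,220.00 = $24,740.90

$24,740.90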